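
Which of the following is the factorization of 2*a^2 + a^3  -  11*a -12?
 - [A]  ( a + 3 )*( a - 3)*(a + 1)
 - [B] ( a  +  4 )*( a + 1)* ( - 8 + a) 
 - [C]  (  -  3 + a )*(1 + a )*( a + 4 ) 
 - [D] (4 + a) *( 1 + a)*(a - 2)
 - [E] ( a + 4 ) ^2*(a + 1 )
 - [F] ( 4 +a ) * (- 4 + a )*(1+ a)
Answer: C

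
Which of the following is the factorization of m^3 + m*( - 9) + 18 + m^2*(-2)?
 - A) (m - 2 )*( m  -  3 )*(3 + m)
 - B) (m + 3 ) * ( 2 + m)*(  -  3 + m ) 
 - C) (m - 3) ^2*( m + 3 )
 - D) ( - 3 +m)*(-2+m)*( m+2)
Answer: A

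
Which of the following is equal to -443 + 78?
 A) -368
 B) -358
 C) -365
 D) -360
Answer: C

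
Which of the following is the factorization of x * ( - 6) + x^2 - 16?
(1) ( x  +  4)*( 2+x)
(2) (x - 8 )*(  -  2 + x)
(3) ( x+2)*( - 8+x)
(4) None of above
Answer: 3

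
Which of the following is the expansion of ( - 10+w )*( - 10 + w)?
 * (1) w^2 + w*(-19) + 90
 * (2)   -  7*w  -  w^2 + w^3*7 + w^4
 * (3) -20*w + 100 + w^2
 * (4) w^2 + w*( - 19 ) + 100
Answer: 3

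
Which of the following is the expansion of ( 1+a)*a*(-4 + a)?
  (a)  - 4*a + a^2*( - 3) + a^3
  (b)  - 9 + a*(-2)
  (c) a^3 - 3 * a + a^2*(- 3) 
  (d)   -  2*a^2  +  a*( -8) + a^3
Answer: a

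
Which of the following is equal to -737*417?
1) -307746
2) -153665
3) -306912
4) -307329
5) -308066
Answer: 4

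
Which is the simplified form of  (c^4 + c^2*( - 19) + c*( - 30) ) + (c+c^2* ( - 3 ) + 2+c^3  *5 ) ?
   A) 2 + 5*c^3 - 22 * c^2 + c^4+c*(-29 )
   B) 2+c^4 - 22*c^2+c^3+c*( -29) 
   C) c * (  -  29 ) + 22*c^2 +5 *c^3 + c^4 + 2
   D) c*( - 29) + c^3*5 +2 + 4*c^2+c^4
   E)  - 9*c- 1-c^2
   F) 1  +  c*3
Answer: A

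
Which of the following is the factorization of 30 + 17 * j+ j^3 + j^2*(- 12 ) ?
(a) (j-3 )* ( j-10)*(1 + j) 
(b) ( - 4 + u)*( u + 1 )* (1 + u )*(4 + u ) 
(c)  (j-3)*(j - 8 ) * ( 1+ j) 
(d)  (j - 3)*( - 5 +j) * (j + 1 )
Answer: a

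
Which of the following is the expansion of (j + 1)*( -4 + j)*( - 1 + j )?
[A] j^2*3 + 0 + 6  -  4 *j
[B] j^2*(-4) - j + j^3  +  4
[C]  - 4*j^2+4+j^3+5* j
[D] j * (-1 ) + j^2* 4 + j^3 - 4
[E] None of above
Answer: B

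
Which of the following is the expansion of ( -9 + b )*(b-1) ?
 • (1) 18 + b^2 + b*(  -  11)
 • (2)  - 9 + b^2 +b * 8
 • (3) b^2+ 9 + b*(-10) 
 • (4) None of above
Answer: 3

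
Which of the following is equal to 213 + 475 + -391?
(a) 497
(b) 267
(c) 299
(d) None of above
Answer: d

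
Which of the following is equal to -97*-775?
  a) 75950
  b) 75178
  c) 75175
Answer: c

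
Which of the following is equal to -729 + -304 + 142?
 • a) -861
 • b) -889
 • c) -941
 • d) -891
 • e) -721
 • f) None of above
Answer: d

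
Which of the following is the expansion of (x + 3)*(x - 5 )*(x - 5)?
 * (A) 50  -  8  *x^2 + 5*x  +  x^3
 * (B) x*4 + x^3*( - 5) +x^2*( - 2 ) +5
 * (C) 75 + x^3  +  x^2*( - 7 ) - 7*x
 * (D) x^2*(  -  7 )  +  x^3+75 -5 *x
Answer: D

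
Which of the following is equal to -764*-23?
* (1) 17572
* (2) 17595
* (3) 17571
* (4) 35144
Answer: 1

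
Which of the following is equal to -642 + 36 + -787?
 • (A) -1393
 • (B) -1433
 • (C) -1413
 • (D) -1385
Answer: A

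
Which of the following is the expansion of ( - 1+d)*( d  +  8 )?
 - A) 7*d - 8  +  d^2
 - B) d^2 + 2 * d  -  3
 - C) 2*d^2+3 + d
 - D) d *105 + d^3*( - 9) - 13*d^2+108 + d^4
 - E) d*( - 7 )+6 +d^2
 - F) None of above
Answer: A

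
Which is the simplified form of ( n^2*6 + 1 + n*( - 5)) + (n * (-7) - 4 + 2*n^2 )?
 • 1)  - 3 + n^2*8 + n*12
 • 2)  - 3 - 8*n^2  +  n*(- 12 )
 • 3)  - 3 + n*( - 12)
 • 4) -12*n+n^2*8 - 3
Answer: 4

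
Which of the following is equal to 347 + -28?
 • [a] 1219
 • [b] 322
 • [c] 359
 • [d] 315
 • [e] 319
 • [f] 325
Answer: e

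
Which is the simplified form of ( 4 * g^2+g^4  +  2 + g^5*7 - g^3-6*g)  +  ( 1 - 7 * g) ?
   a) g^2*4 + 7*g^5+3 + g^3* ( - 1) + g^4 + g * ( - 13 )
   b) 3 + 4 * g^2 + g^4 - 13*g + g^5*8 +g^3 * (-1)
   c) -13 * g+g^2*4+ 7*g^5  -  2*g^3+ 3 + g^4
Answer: a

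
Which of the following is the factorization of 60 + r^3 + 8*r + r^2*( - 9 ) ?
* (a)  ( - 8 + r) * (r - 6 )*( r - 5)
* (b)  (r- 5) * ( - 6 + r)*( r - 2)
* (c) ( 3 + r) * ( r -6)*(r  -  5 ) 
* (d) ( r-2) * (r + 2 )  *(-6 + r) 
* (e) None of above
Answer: e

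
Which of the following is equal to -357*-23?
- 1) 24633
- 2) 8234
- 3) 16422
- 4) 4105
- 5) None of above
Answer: 5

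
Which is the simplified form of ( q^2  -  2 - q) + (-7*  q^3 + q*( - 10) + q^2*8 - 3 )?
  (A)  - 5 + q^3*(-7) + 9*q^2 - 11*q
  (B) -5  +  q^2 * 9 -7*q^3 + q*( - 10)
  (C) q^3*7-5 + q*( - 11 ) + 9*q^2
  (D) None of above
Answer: A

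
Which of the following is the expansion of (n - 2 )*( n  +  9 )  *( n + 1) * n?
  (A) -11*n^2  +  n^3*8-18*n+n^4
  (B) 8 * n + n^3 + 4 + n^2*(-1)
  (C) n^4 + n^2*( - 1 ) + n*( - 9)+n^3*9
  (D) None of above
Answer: A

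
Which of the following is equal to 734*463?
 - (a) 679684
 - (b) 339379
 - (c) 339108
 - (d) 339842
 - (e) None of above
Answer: d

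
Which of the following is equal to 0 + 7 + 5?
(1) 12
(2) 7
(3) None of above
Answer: 1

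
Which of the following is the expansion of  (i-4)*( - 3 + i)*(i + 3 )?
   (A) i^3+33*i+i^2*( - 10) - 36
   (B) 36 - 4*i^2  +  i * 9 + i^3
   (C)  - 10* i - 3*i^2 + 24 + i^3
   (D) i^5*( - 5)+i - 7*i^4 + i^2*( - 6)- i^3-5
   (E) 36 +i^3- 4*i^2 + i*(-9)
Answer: E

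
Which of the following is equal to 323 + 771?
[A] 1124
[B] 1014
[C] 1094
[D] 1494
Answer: C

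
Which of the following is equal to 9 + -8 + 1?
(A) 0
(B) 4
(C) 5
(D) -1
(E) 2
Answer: E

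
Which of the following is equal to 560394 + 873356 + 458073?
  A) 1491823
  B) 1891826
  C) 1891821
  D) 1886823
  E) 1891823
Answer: E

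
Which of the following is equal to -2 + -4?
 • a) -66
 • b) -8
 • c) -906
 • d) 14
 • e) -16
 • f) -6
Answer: f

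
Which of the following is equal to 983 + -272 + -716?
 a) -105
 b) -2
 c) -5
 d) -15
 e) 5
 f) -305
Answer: c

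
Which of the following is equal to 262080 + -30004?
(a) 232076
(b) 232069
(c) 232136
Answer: a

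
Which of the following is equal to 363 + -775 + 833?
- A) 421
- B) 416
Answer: A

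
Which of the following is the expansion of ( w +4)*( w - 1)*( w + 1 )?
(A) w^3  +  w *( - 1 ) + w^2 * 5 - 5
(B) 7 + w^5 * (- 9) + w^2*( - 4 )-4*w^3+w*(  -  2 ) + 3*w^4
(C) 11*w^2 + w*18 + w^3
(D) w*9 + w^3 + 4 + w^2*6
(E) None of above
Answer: E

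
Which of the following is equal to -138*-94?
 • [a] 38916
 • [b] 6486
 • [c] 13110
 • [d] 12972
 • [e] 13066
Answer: d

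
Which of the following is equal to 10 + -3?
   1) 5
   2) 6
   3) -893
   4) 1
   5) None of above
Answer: 5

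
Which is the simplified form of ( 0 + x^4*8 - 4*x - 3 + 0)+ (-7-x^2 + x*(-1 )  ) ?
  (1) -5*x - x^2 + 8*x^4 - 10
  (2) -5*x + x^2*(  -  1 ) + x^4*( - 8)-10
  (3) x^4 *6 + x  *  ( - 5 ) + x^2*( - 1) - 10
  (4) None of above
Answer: 1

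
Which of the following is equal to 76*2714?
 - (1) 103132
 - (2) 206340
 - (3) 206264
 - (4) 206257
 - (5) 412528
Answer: 3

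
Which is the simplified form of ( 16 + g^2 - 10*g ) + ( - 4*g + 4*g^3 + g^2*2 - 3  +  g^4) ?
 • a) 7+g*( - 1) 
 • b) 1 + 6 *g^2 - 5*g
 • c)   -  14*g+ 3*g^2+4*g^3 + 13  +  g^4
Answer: c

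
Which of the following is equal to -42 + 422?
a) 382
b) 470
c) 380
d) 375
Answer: c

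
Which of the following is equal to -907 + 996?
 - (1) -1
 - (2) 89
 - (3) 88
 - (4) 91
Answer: 2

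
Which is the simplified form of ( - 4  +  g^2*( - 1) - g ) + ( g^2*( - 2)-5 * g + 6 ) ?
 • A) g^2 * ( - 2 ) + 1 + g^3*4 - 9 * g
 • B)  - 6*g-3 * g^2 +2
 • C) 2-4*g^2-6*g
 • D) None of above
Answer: B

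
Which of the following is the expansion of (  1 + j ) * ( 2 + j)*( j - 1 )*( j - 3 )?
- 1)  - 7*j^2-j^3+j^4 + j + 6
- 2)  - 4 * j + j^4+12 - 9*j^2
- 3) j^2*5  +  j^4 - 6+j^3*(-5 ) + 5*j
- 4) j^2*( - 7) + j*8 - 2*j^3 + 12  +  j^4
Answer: 1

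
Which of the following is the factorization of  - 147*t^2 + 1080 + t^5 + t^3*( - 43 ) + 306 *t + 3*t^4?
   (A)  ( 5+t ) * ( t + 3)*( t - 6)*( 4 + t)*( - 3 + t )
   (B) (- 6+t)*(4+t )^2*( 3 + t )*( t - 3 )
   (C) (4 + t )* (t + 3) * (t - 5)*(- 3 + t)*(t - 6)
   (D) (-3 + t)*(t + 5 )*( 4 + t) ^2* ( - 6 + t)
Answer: A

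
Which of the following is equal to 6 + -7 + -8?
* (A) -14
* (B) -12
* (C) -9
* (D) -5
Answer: C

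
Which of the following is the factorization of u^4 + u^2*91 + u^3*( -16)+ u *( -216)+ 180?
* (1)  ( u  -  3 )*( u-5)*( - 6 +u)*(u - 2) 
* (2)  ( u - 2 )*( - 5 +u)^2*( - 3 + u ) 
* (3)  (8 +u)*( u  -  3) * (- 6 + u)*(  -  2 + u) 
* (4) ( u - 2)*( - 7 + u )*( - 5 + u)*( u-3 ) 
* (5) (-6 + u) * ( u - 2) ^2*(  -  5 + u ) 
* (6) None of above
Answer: 1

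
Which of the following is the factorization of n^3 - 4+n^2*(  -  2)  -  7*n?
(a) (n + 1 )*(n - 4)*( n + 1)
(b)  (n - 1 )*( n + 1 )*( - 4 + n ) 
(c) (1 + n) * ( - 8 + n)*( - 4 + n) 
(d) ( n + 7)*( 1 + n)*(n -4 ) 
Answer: a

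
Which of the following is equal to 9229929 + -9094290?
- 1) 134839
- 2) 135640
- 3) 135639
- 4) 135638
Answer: 3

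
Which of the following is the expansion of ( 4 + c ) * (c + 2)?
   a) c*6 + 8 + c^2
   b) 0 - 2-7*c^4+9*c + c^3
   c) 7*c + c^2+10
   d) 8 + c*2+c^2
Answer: a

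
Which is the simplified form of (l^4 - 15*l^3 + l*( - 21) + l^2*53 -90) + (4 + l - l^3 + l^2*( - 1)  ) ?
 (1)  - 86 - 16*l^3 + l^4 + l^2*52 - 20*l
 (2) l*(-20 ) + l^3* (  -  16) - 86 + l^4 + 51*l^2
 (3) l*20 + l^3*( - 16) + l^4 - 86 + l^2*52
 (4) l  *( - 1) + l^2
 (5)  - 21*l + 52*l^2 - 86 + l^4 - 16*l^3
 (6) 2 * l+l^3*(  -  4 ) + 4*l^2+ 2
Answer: 1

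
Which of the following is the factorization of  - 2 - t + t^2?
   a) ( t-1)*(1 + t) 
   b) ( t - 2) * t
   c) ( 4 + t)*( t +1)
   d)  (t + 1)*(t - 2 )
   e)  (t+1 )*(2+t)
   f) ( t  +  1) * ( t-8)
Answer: d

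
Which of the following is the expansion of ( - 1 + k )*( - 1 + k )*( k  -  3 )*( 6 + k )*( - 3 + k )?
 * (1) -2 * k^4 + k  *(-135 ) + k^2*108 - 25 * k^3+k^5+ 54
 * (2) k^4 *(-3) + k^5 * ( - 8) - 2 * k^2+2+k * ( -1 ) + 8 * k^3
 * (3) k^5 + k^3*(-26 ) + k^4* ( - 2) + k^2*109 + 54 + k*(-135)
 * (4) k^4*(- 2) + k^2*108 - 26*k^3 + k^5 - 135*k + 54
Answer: 4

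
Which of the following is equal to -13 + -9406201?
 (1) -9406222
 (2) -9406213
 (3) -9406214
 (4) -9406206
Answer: 3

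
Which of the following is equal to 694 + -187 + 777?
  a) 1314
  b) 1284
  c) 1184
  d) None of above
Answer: b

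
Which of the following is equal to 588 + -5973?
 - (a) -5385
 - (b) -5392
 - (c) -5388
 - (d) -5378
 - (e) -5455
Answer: a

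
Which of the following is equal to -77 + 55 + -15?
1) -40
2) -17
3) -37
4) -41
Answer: 3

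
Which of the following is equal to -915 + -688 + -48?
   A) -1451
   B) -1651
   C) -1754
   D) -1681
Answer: B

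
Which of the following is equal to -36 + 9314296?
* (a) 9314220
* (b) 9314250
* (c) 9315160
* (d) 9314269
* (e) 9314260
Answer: e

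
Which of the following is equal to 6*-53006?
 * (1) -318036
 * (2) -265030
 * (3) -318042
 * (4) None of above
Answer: 1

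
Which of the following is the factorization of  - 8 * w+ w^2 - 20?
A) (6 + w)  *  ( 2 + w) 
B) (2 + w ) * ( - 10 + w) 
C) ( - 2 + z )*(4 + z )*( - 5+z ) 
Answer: B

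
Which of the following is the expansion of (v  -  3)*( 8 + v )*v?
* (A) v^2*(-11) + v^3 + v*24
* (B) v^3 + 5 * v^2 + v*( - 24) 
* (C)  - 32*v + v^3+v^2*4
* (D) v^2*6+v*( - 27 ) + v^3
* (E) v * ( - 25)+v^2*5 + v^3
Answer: B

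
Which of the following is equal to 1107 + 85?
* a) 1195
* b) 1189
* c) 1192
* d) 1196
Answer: c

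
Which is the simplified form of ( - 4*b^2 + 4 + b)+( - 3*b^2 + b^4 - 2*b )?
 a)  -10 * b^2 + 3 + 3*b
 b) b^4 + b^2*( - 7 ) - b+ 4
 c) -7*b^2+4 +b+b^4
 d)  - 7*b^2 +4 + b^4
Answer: b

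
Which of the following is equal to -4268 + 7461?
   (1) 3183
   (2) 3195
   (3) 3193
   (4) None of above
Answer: 3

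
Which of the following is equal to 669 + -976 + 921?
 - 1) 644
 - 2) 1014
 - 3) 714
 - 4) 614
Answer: 4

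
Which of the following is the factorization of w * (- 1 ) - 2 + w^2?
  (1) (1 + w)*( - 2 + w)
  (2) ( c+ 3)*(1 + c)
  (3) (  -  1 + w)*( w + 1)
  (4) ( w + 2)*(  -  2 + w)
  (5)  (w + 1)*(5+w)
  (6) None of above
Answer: 1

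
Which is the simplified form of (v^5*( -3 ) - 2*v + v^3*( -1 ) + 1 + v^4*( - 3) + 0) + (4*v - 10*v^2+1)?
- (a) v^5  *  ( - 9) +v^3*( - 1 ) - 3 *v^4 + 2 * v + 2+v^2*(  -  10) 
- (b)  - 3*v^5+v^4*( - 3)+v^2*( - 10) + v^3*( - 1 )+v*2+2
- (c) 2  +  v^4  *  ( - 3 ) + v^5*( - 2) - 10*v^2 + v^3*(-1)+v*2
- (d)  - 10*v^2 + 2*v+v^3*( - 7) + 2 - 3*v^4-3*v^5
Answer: b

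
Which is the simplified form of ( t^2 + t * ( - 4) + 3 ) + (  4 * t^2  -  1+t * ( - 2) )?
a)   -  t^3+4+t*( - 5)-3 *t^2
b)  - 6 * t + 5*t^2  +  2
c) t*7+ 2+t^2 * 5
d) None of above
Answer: b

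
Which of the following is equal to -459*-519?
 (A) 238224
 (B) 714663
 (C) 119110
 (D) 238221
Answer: D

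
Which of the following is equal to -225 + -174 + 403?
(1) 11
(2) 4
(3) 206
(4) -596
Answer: 2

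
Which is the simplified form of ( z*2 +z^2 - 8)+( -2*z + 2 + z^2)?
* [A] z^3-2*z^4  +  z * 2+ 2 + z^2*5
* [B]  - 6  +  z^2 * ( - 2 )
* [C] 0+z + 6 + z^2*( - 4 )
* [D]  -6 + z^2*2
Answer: D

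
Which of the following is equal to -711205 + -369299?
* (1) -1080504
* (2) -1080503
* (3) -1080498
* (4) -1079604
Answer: 1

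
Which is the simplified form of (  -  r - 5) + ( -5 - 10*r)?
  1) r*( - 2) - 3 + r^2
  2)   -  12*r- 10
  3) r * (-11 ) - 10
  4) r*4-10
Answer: 3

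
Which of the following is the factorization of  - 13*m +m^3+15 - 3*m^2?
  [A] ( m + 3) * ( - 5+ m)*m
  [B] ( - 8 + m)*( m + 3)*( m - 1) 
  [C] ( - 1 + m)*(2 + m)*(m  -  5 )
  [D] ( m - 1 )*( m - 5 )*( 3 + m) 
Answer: D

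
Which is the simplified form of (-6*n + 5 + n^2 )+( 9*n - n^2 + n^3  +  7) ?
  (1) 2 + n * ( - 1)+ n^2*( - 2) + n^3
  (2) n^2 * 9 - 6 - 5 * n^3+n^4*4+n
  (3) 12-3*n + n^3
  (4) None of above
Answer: 4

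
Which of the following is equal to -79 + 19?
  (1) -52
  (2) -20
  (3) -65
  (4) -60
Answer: 4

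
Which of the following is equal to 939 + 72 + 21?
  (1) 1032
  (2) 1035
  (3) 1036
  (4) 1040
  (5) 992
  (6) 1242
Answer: 1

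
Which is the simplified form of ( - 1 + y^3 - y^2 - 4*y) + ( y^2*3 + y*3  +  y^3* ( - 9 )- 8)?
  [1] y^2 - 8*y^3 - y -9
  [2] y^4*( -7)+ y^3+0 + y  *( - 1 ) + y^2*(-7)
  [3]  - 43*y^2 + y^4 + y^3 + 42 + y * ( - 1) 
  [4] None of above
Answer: 4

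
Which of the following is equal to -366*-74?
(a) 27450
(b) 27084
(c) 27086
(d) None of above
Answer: b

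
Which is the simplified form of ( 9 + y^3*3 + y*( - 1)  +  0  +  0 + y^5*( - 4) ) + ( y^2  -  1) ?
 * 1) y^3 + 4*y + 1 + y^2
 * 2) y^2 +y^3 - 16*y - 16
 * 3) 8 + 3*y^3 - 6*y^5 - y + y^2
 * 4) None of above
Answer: 4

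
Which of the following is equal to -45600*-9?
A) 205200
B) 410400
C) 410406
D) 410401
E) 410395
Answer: B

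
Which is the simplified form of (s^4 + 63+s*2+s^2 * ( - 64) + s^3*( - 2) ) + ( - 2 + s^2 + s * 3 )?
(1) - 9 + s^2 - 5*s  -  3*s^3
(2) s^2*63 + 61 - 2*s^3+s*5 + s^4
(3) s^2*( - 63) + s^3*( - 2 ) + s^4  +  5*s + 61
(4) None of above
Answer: 3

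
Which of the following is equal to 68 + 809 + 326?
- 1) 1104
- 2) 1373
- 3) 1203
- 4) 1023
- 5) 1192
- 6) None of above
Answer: 3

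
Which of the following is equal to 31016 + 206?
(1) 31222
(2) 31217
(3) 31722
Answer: 1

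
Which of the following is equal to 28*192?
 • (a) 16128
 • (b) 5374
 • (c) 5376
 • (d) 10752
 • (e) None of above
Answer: c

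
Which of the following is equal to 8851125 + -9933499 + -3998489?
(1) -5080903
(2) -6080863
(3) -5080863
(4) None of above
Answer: 3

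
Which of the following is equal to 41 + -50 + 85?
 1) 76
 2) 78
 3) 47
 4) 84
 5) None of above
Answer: 1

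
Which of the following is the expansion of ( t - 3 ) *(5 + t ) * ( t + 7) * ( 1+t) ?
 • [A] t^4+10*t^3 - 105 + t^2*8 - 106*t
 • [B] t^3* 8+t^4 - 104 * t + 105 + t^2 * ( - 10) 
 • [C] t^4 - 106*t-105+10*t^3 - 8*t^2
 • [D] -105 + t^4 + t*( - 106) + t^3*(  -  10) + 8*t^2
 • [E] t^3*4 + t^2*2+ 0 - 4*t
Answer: A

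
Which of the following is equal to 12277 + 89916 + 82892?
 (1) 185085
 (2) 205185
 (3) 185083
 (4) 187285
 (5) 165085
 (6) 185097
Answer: 1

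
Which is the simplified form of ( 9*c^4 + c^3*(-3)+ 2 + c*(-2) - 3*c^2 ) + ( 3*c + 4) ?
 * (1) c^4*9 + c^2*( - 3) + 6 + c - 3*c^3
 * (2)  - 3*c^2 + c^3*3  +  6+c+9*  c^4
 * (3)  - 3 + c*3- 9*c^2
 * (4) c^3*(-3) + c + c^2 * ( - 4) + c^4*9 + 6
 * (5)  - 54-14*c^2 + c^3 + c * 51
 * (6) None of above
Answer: 1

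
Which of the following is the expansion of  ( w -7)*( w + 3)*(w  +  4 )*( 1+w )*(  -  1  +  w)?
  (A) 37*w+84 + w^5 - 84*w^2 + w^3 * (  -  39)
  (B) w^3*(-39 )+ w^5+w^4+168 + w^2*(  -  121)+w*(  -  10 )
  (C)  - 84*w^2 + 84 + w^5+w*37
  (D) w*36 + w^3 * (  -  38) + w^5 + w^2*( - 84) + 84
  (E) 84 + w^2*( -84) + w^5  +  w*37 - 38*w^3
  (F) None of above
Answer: E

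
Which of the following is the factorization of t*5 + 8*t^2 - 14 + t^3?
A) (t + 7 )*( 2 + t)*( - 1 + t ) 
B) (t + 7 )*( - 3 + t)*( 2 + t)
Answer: A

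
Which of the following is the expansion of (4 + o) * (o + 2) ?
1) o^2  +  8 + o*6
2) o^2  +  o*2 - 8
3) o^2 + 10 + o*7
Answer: 1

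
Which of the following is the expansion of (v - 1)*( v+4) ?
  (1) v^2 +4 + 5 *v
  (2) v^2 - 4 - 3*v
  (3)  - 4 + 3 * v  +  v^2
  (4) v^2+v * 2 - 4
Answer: 3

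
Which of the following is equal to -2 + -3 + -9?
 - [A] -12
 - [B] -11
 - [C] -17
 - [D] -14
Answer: D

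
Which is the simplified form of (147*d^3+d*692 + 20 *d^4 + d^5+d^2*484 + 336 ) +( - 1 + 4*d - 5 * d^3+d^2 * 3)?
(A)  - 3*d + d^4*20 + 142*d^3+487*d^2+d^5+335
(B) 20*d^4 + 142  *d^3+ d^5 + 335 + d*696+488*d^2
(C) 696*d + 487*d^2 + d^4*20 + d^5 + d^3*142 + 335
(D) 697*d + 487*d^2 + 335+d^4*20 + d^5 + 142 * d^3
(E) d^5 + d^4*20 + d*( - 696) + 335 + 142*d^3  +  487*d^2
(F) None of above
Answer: C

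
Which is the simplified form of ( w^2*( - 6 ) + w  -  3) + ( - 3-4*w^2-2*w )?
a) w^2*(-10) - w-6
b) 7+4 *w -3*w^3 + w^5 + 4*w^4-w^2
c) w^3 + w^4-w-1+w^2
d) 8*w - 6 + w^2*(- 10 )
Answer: a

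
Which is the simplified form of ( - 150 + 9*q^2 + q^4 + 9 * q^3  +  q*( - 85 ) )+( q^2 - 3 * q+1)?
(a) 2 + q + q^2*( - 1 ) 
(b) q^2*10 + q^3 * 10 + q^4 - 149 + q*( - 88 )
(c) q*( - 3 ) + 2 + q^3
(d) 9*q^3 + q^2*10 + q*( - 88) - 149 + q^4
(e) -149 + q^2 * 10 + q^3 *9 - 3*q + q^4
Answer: d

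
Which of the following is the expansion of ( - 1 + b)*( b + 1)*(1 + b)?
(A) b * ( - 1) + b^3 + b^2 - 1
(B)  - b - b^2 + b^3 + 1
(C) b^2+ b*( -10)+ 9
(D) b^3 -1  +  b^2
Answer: A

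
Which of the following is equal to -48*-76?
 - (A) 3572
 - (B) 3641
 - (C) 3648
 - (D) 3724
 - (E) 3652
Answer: C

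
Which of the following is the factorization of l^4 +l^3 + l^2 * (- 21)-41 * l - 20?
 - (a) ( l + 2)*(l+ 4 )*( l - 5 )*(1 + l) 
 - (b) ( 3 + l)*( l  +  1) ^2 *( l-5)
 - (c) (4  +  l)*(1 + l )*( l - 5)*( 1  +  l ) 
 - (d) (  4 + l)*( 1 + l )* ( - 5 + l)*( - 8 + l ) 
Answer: c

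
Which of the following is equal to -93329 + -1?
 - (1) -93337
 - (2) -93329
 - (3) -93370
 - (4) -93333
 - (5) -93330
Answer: 5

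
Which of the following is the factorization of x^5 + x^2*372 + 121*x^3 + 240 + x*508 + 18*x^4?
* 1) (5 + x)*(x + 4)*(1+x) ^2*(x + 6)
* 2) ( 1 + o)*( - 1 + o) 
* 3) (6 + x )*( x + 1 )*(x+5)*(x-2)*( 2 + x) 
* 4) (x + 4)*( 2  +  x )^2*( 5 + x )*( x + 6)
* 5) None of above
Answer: 5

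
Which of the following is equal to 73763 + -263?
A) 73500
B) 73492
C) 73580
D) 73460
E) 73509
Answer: A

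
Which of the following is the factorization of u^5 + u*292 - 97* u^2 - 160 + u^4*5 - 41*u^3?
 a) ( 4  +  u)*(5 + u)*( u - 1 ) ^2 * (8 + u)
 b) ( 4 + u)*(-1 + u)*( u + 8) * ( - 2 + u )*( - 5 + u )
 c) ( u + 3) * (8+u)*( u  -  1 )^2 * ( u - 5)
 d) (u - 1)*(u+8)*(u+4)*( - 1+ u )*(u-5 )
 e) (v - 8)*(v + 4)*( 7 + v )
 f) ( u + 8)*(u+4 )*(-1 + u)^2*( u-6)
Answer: d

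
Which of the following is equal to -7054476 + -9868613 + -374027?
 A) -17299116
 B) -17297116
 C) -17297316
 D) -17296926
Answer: B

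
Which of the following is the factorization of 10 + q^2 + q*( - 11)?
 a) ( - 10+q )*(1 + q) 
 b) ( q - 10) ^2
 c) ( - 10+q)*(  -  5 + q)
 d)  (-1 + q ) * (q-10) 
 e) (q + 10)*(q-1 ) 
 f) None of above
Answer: d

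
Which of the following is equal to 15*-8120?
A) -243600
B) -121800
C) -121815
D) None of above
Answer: B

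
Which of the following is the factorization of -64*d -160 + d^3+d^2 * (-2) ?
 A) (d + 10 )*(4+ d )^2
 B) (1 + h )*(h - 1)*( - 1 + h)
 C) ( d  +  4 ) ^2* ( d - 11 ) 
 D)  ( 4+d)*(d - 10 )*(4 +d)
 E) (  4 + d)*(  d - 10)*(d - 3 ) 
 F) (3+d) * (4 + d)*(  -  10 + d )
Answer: D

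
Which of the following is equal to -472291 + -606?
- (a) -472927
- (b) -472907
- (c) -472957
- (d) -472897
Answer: d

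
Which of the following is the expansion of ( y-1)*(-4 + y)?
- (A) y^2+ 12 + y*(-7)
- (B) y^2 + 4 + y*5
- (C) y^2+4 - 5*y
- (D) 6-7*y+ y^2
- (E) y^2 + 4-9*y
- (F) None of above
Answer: C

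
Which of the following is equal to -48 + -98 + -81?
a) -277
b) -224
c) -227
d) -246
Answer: c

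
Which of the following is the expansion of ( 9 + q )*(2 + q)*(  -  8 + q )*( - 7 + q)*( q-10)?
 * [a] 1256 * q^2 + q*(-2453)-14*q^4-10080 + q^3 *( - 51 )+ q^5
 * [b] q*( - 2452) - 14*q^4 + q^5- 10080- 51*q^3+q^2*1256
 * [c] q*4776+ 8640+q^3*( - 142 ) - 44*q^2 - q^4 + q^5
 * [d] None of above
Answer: b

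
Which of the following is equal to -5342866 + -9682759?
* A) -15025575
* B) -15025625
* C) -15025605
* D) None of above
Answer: B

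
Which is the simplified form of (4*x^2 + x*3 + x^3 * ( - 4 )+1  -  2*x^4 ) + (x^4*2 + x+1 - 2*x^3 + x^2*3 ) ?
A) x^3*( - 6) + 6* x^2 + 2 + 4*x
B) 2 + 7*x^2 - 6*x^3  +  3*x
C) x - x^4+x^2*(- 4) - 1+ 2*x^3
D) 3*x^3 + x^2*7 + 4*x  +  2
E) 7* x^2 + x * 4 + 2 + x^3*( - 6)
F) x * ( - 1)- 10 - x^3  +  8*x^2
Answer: E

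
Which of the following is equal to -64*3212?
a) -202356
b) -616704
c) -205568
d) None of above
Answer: c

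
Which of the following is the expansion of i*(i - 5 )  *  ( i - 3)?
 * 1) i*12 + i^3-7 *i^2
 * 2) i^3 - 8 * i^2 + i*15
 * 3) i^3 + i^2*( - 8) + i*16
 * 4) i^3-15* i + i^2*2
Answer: 2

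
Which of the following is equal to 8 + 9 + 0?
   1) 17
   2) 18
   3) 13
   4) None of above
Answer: 1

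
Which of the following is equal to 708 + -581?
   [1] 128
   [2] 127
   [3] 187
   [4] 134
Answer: 2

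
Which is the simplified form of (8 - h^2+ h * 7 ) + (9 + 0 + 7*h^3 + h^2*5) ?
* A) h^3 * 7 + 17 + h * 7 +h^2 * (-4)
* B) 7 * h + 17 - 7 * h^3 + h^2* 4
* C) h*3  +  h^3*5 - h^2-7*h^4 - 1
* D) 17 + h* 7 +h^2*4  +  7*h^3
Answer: D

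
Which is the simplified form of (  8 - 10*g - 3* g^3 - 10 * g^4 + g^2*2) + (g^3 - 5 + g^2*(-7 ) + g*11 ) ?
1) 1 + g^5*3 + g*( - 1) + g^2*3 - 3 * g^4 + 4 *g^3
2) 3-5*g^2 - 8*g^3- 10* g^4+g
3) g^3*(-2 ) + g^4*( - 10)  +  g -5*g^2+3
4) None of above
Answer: 3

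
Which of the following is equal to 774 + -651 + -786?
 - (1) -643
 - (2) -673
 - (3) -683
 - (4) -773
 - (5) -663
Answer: 5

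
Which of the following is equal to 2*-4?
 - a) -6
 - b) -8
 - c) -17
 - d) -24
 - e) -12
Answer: b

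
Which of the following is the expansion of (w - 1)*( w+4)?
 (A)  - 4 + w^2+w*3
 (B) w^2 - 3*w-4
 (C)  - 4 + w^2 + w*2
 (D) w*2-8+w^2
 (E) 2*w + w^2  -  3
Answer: A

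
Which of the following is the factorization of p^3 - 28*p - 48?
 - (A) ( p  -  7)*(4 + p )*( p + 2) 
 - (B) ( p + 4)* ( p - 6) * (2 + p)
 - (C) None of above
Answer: B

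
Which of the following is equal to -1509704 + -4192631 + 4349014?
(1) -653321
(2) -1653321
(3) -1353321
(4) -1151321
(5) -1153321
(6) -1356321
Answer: 3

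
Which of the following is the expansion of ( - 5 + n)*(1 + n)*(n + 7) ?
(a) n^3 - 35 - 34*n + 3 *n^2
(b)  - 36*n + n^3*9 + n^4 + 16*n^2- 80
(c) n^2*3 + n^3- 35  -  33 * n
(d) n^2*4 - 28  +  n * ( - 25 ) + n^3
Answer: c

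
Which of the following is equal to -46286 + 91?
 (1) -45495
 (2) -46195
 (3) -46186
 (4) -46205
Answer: 2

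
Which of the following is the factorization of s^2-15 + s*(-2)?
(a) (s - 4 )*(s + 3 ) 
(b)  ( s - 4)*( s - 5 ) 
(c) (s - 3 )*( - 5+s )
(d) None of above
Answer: d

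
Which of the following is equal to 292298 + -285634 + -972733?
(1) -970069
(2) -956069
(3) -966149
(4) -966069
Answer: 4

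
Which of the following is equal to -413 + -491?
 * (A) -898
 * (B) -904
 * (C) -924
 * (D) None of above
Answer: B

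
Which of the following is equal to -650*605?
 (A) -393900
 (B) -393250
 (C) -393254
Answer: B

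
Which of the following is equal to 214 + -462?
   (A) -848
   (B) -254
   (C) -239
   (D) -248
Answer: D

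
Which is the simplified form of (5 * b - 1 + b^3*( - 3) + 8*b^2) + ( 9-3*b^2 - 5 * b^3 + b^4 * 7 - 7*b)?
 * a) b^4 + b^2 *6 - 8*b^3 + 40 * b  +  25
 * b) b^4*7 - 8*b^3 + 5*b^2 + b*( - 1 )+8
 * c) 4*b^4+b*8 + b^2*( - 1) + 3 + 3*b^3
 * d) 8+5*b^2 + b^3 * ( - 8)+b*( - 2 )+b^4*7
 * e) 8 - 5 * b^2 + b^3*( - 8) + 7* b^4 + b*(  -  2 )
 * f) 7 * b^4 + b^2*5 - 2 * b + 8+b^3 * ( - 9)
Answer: d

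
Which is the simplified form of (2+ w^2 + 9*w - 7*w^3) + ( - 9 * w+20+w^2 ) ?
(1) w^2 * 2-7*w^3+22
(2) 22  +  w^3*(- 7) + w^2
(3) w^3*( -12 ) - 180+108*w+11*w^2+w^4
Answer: 1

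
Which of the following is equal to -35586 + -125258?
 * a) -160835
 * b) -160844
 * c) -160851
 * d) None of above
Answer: b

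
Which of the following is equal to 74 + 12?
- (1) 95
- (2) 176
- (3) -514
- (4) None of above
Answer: 4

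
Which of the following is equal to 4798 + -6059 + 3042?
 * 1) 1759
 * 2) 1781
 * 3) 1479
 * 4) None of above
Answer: 2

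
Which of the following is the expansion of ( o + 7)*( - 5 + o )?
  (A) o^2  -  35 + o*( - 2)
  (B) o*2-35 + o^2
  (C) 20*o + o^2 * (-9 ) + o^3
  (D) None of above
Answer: B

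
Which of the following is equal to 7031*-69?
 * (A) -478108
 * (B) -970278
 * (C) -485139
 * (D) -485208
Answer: C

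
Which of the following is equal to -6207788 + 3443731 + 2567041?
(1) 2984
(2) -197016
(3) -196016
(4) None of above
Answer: 2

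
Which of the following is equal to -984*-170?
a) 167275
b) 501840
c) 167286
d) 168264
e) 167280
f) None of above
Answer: e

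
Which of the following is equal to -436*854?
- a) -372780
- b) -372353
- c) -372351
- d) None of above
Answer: d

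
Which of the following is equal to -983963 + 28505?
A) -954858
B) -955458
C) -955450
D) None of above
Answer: B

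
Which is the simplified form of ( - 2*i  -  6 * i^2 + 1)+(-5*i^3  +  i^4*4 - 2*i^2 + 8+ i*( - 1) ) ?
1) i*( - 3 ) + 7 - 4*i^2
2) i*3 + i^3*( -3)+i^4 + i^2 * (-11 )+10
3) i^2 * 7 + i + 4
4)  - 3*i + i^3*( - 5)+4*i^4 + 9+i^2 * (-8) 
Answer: 4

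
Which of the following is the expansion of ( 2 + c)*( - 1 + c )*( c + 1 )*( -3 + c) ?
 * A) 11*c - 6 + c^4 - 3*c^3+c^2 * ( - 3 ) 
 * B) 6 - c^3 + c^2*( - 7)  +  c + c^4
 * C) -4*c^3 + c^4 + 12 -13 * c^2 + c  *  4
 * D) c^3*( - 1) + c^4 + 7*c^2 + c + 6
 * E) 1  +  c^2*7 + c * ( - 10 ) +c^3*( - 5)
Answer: B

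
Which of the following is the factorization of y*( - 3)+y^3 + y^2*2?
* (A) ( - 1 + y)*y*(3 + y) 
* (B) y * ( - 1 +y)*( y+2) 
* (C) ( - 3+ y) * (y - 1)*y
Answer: A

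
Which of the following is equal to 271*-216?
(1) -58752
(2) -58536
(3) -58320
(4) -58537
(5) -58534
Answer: 2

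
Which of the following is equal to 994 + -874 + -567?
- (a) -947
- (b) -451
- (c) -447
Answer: c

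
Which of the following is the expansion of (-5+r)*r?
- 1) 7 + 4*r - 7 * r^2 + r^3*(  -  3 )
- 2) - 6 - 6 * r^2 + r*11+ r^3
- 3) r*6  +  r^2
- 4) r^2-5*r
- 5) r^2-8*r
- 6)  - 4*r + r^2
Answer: 4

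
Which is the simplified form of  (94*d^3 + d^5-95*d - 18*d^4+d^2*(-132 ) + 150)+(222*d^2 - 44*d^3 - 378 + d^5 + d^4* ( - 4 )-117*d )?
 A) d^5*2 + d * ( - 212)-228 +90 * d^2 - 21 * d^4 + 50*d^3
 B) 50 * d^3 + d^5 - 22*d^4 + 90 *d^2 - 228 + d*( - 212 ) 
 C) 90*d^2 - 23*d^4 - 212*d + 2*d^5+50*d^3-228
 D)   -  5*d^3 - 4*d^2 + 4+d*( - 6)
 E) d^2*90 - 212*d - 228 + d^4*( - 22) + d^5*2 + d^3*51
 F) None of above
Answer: F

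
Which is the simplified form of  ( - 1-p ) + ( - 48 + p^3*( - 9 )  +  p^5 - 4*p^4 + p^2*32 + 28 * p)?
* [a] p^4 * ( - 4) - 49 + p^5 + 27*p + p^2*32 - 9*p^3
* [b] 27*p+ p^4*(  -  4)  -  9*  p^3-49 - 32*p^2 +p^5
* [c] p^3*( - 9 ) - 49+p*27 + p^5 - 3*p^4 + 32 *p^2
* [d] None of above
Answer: a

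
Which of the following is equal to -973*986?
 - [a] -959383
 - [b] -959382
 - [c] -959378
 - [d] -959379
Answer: c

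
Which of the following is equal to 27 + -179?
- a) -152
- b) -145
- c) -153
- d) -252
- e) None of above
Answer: a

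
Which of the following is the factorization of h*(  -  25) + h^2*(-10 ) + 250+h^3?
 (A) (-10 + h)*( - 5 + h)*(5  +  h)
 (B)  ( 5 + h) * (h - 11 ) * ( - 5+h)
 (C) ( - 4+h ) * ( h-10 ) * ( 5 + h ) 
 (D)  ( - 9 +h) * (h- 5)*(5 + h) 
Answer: A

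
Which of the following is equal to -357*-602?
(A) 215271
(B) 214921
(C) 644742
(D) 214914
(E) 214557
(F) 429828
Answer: D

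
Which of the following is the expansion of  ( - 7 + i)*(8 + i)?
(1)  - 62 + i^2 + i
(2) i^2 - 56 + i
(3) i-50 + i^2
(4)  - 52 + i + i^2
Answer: 2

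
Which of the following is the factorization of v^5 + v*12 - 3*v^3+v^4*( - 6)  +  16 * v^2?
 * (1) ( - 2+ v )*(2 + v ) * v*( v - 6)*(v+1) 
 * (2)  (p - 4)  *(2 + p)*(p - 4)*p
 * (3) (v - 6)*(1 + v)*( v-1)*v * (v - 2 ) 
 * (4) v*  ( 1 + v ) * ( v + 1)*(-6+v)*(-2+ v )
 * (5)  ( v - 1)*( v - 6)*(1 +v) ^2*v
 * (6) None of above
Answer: 4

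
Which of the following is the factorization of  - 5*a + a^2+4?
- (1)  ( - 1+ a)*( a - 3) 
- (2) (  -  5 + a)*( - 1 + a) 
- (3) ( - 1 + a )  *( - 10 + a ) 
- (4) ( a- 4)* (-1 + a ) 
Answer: 4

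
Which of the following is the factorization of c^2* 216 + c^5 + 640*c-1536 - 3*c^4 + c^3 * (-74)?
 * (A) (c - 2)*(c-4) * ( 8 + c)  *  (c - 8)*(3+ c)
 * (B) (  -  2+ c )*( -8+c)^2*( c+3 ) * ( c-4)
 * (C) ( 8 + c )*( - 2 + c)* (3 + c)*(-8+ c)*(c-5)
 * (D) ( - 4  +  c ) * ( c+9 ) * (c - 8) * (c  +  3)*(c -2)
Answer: A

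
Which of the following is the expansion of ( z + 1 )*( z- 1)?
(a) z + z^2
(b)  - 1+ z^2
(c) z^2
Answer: b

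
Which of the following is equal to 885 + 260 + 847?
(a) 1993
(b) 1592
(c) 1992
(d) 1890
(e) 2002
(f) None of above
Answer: c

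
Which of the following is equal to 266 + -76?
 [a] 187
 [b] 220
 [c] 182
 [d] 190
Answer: d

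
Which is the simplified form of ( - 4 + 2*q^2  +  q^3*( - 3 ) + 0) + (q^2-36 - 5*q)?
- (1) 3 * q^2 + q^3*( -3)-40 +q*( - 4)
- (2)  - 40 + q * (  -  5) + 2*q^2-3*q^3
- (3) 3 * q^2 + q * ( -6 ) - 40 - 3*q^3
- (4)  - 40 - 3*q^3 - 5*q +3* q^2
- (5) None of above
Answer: 4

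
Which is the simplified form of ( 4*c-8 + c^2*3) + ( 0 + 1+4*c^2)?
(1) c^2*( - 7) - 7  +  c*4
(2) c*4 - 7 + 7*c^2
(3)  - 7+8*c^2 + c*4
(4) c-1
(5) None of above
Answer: 2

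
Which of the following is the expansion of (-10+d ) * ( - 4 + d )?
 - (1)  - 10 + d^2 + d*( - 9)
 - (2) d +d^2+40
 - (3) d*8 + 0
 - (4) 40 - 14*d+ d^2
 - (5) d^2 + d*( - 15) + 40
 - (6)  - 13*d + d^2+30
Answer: 4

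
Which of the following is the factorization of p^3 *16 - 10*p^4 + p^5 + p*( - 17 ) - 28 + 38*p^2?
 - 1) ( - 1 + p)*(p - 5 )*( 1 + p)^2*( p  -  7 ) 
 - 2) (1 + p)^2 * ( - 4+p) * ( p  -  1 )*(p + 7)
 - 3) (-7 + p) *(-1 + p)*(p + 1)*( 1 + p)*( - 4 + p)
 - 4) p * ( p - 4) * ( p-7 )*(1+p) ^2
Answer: 3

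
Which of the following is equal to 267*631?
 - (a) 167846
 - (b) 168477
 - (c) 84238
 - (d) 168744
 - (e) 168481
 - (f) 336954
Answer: b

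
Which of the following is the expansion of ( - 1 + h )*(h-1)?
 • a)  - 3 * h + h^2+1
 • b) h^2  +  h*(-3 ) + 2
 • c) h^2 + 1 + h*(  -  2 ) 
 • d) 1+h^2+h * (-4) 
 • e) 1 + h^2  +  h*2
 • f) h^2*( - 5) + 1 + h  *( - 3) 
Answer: c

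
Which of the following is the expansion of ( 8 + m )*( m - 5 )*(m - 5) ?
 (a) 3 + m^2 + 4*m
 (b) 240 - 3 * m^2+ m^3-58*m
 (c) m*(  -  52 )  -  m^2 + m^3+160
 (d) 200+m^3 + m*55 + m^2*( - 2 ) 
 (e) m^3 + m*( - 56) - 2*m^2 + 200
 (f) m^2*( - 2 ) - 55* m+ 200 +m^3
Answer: f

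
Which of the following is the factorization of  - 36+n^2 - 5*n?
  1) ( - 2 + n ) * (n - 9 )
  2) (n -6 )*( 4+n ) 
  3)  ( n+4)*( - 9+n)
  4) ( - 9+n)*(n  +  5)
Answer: 3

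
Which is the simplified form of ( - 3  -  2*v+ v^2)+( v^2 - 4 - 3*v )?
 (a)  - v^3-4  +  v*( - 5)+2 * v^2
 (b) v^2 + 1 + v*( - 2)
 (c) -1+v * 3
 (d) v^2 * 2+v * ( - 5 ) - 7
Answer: d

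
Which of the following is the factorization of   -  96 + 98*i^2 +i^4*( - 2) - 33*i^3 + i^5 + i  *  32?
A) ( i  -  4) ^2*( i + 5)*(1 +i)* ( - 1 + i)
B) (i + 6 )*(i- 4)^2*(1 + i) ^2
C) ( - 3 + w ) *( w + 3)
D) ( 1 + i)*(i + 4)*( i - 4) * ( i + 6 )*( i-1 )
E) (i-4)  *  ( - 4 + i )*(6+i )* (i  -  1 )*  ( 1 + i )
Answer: E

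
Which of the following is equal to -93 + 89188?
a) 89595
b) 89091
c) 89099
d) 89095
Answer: d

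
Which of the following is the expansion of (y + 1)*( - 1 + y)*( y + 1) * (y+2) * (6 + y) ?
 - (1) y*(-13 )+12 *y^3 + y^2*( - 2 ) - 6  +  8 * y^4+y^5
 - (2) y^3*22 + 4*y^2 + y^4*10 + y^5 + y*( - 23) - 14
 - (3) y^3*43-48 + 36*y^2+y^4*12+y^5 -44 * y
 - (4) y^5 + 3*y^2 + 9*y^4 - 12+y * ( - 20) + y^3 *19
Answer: 4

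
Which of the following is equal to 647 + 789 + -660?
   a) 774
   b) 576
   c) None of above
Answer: c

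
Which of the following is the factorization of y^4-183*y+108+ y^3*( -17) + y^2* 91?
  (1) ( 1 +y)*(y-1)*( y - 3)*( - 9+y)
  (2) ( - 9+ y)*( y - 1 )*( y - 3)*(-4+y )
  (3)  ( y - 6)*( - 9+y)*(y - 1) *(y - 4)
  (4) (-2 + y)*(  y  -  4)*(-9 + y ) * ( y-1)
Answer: 2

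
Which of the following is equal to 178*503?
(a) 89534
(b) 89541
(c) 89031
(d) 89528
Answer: a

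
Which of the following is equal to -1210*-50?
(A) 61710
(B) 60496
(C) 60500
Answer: C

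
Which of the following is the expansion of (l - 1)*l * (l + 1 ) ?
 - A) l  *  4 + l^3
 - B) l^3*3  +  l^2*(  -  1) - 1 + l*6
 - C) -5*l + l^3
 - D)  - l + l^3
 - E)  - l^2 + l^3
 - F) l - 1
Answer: D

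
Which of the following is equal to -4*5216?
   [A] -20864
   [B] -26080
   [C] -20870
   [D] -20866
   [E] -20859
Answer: A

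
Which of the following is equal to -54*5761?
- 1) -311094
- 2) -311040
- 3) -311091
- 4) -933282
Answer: 1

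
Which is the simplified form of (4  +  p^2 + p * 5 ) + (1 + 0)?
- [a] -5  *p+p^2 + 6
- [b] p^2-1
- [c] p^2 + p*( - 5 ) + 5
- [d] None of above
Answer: d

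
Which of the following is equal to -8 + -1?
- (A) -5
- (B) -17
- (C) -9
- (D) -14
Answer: C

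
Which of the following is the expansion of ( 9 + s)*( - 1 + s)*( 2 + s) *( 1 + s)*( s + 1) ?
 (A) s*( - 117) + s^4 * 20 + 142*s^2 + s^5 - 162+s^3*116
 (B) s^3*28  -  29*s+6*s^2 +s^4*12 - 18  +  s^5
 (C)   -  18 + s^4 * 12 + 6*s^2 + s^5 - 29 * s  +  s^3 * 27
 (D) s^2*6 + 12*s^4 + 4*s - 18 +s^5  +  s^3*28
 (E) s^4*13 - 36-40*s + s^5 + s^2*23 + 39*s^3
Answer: B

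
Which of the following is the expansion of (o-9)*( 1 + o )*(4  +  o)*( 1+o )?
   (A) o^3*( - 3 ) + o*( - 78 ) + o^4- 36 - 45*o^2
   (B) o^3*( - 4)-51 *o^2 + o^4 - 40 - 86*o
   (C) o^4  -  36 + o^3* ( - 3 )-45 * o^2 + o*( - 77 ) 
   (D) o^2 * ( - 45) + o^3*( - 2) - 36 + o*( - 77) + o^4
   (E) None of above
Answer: C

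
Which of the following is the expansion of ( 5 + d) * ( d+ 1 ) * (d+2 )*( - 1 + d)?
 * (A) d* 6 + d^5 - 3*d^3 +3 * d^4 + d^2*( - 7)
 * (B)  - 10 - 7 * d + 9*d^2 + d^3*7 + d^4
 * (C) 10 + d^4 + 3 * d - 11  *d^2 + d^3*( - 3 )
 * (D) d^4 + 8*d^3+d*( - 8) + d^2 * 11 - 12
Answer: B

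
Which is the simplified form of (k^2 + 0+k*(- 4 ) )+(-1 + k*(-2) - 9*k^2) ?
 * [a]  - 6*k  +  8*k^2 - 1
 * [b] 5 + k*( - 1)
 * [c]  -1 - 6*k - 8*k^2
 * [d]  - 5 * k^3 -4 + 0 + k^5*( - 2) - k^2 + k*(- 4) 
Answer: c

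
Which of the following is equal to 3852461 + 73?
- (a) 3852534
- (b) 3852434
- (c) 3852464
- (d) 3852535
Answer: a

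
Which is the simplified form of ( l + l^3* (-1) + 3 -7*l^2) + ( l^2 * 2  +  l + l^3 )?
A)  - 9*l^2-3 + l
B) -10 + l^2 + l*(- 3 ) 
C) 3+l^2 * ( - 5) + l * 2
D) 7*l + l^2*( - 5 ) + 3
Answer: C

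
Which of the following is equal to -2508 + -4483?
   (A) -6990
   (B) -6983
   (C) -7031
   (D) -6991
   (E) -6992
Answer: D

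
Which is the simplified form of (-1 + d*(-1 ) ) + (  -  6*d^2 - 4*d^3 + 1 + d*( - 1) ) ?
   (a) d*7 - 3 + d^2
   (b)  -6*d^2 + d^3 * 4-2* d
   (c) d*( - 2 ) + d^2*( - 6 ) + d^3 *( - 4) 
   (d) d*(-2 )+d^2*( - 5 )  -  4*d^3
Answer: c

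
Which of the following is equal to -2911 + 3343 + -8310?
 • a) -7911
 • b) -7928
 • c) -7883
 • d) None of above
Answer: d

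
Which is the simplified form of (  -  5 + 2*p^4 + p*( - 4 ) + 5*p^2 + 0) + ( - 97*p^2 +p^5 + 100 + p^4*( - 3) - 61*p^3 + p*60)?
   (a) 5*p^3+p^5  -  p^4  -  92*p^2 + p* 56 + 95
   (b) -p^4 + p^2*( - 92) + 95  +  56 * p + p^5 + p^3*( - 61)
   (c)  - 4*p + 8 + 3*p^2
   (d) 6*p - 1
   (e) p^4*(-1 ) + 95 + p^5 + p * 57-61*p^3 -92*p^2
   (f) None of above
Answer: b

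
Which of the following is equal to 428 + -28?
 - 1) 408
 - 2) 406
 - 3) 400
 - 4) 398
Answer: 3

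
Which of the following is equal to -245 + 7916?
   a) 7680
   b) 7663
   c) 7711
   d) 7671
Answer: d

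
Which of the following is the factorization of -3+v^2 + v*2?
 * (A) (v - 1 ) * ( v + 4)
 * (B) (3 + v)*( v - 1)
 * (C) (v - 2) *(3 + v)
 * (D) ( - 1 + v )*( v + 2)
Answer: B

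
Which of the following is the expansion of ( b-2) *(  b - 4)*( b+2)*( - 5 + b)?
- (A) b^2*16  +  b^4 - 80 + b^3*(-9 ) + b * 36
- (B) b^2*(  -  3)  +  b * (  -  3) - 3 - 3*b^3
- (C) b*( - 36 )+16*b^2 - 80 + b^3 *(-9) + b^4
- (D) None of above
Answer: A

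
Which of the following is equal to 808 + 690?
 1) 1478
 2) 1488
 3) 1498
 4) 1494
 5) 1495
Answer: 3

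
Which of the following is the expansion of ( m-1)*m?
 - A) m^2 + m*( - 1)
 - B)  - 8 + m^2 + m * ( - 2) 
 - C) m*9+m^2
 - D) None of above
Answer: A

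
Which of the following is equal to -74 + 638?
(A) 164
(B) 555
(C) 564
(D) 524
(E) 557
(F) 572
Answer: C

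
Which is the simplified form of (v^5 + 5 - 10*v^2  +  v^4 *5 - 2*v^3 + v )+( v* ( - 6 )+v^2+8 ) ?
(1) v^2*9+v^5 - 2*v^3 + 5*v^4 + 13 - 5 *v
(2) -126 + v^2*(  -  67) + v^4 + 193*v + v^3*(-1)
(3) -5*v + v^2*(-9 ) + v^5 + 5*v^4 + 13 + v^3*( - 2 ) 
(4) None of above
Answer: 3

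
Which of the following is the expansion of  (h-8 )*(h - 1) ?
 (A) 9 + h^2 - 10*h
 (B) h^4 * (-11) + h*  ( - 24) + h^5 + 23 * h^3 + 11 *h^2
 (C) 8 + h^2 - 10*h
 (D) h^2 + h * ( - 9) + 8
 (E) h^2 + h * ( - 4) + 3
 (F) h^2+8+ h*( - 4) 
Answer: D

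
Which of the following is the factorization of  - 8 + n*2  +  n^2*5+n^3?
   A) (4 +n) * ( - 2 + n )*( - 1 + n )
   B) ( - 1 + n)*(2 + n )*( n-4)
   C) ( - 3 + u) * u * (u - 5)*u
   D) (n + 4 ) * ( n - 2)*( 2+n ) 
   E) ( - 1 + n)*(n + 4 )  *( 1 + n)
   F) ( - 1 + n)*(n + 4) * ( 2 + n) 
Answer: F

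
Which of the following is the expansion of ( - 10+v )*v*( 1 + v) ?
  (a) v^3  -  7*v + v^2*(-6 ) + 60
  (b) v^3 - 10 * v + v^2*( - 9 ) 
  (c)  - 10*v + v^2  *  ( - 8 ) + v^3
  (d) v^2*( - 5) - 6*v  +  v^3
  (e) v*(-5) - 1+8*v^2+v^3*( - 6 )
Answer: b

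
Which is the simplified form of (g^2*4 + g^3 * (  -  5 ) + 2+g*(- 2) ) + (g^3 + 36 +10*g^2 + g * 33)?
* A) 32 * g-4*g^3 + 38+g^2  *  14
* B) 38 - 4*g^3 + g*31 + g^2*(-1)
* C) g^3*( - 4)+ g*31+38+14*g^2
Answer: C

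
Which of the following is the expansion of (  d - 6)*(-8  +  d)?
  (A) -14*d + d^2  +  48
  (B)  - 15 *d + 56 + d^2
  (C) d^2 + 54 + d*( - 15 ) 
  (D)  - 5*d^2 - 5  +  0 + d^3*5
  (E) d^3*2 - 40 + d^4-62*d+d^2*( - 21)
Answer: A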